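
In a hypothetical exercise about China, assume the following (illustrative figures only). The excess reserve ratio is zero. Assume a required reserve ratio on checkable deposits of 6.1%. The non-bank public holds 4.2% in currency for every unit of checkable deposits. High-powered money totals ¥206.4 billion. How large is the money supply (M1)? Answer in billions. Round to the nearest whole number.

¥2088 billion

The money multiplier is m = (1 + c) / (rr + c) = (1 + 0.042) / (0.061 + 0.042) ≈ 10.1165.
So M = m × MB = 10.1165 × 206.4 = 2088.0456 billion.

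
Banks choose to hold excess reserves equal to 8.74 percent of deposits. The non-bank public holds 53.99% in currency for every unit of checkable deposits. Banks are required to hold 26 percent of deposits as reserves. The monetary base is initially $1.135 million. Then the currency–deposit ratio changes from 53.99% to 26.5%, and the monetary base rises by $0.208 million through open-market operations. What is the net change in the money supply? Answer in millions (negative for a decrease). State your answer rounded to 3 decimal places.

Before: m₁ = (1 + 0.5399) / (0.26 + 0.0874 + 0.5399) ≈ 1.73549, MB₁ = 1.135, so M₁ = 1.73549 × 1.135 ≈ 1.9698 million.
After: m₂ = (1 + 0.265) / (0.26 + 0.0874 + 0.265) ≈ 2.06564, MB₂ = 1.135 + 0.208 = 1.343, so M₂ = 2.06564 × 1.343 ≈ 2.7742 million.
ΔM = M₂ − M₁ = 2.7742 − 1.9698 = 0.8044 million.

$0.804 million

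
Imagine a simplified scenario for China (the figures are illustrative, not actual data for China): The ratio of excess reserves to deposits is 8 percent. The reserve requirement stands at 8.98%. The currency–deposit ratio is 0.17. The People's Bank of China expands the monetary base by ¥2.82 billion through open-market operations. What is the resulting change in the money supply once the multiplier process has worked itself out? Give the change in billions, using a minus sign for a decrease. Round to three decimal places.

¥9.710 billion

The money multiplier is m = (1 + c) / (rr + e + c) = (1 + 0.17) / (0.0898 + 0.08 + 0.17) ≈ 3.44320.
The purchase adds 2.82 billion of base, so ΔM = m × ΔMB = 3.44320 × (+2.82) ≈ 9.7098 billion.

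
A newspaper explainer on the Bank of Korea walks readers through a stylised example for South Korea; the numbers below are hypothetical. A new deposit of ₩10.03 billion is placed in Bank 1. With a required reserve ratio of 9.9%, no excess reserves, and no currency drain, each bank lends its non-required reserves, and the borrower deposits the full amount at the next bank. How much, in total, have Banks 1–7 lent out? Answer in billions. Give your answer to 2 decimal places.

₩47.28 billion

Bank i lends (1 − rr)^i of the original deposit: Bank 1 lends 10.03·0.9010 ≈ 9.0370, Bank 2 lends 10.03·0.9010² ≈ 8.1424, and so on.
Summing a geometric series: total = 10.03·[0.9010·(1 − 0.9010^7) / (1 − 0.9010)] ≈ 47.2820 billion.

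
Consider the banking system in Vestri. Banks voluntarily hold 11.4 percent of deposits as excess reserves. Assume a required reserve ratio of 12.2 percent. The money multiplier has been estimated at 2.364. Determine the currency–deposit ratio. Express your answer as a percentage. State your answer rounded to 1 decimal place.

32.4%

Using m = 2.364. From m = (1 + c)/(c + rr + e), rearranging gives 1 + c = m·(c + rr + e), so c·(1 − m) = m·(rr + e) − 1.
Hence c = [m·(rr + e) − 1]/(1 − m) = [2.364 × (0.122 + 0.114) − 1] / (1 − 2.364) ≈ 0.324117.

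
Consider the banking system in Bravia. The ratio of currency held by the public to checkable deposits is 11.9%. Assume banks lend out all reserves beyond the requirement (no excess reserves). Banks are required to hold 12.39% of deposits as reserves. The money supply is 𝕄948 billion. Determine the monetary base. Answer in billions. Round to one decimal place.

The money multiplier is m = (1 + c) / (rr + c) = (1 + 0.119) / (0.1239 + 0.119) ≈ 4.60683.
MB = M / m = 948 / 4.60683 ≈ 205.7814 billion.

𝕄205.8 billion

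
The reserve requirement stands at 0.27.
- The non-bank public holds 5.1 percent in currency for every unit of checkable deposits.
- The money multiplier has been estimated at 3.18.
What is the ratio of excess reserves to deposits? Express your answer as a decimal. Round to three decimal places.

0.010

Using m = 3.18. Since m = (1 + c)/(c + rr + e), the denominator satisfies c + rr + e = (1 + c)/m = (1 + 0.051) / 3.18 ≈ 0.330503.
With c = 0.051 and rr = 0.27, the ratio of excess reserves to deposits is 0.330503 − 0.051 − 0.27 = 0.009503.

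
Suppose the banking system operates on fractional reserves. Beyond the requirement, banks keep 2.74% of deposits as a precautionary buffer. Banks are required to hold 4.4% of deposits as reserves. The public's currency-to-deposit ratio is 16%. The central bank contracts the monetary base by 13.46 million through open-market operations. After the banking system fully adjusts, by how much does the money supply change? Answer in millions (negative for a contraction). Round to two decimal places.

-67.47 million

The money multiplier is m = (1 + c) / (rr + e + c) = (1 + 0.16) / (0.044 + 0.0274 + 0.16) ≈ 5.01296.
The sale removes 13.46 million of base, so ΔM = m × ΔMB = 5.01296 × (−13.46) ≈ -67.4744 million.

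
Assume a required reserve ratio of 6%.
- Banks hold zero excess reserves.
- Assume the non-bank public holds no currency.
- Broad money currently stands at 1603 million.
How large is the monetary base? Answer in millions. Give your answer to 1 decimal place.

96.2 million

With no currency drain and no excess reserves, the money multiplier is m = 1/rr = 1/0.06 ≈ 16.666667.
The monetary base is MB = M / m = 1603 / 16.666667 ≈ 96.18 million.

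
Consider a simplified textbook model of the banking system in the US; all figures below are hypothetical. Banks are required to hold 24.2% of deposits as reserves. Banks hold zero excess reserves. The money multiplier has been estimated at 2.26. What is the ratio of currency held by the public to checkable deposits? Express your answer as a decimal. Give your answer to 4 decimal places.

Using m = 2.26. From m = (1 + c)/(c + rr + e), rearranging gives 1 + c = m·(c + rr + e), so c·(1 − m) = m·(rr + e) − 1.
Hence c = [m·(rr + e) − 1]/(1 − m) = [2.26 × (0.242 + 0) − 1] / (1 − 2.26) ≈ 0.359587.

0.3596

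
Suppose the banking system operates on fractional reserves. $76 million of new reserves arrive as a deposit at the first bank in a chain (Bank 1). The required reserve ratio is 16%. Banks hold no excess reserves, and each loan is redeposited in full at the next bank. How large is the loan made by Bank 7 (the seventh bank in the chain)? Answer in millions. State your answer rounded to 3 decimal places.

Each bank lends a fraction (1 − rr) = 0.8400 of the deposit it receives, so Bank 7 receives 76·0.8400^6 and lends 76·0.8400^7 ≈ 22.4269 million.

$22.427 million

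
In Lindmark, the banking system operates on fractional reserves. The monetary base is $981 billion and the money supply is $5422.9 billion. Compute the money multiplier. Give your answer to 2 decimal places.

5.53

The money multiplier is m = M / MB = 5422.9 / 981 ≈ 5.52793.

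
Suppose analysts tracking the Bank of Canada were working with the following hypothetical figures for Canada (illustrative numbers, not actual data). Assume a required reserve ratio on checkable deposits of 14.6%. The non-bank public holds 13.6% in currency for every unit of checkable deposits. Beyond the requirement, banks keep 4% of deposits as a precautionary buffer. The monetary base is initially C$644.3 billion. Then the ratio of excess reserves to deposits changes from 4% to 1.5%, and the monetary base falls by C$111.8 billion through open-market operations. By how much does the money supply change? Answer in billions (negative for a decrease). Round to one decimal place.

Before: m₁ = (1 + 0.136) / (0.146 + 0.04 + 0.136) ≈ 3.52795, MB₁ = 644.3, so M₁ = 3.52795 × 644.3 ≈ 2273.0582 billion.
After: m₂ = (1 + 0.136) / (0.146 + 0.015 + 0.136) ≈ 3.82492, MB₂ = 644.3 − 111.8 = 532.5, so M₂ = 3.82492 × 532.5 = 2036.7699 billion.
ΔM = M₂ − M₁ = 2036.7699 − 2273.0582 = -236.2883 billion.

-236.3 billion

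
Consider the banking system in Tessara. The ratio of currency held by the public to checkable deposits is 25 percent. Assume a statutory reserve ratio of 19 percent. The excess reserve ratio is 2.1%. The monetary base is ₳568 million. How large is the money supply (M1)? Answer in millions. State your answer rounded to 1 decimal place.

₳1540.1 million

The money multiplier is m = (1 + c) / (rr + e + c) = (1 + 0.25) / (0.19 + 0.021 + 0.25) ≈ 2.71150.
So M = m × MB = 2.71150 × 568 = 1540.132 million.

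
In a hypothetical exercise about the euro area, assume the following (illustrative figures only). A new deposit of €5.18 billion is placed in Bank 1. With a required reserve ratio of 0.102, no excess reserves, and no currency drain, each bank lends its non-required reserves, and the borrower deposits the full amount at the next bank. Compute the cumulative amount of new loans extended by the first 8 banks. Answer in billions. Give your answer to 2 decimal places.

€26.32 billion

Bank i lends (1 − rr)^i of the original deposit: Bank 1 lends 5.18·0.8980 ≈ 4.6516, Bank 2 lends 5.18·0.8980² ≈ 4.1772, and so on.
Summing a geometric series: total = 5.18·[0.8980·(1 − 0.8980^8) / (1 − 0.8980)] ≈ 26.3194 billion.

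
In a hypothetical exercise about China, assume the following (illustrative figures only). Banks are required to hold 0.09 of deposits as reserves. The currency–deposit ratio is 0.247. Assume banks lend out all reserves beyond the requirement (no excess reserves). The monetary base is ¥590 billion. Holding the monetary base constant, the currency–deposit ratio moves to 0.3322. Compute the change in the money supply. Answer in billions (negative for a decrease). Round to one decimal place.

-321.5 billion

Initially m₁ = (1 + 0.247) / (0.09 + 0.247) ≈ 3.70030, so M₁ = 3.70030 × 590 = 2183.177 billion.
After the change m₂ = (1 + 0.3322) / (0.09 + 0.3322) ≈ 3.15538, so M₂ = 3.15538 × 590 = 1861.6742 billion.
ΔM = M₂ − M₁ = 1861.6742 − 2183.177 = -321.5028 billion.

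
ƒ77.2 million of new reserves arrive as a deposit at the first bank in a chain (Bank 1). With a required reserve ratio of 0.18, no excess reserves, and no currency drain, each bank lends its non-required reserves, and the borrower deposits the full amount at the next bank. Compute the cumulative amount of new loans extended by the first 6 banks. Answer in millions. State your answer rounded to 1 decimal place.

Bank i lends (1 − rr)^i of the original deposit: Bank 1 lends 77.2·0.8200 = 63.3040, Bank 2 lends 77.2·0.8200² ≈ 51.9093, and so on.
Summing a geometric series: total = 77.2·[0.8200·(1 − 0.8200^6) / (1 − 0.8200)] ≈ 244.7731 million.

ƒ244.8 million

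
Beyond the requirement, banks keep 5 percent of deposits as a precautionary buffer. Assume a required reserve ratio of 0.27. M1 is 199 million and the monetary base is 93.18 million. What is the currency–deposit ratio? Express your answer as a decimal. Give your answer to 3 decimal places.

0.279

Using m = M/MB = 199/93.18 ≈ 2.135651. From m = (1 + c)/(c + rr + e), rearranging gives 1 + c = m·(c + rr + e), so c·(1 − m) = m·(rr + e) − 1.
Hence c = [m·(rr + e) − 1]/(1 − m) = [2.135651 × (0.27 + 0.05) − 1] / (1 − 2.135651) ≈ 0.278776.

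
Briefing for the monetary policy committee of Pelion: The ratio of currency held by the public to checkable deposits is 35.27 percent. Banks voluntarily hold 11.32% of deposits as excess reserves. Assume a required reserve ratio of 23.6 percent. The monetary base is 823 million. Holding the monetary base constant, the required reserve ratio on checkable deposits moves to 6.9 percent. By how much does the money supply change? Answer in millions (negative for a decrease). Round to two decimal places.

Initially m₁ = (1 + 0.3527) / (0.236 + 0.1132 + 0.3527) ≈ 1.927198, so M₁ = 1.927198 × 823 ≈ 1586.084 million.
After the change m₂ = (1 + 0.3527) / (0.069 + 0.1132 + 0.3527) ≈ 2.528884, so M₂ = 2.528884 × 823 ≈ 2081.2715 million.
ΔM = M₂ − M₁ = 2081.2715 − 1586.084 = 495.1875 million.

495.19 million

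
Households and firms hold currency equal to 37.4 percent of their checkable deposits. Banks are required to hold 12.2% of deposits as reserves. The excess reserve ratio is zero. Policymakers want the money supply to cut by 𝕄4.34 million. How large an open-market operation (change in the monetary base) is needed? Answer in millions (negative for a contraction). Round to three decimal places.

The money multiplier is m = (1 + c) / (rr + c) = (1 + 0.374) / (0.122 + 0.374) ≈ 2.77016.
ΔMB = ΔM / m = (−4.34) / 2.77016 ≈ -1.5667 million.

-1.567 million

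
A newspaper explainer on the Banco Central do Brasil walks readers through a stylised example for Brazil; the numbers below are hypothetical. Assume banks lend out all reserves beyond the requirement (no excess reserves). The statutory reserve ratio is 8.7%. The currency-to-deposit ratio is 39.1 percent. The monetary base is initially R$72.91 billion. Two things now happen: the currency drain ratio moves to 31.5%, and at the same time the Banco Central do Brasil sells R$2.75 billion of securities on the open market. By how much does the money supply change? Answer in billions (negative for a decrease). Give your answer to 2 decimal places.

Before: m₁ = (1 + 0.391) / (0.087 + 0.391) ≈ 2.91004, MB₁ = 72.91, so M₁ = 2.91004 × 72.91 ≈ 212.171 billion.
After: m₂ = (1 + 0.315) / (0.087 + 0.315) ≈ 3.27114, MB₂ = 72.91 − 2.75 = 70.16, so M₂ = 3.27114 × 70.16 ≈ 229.5032 billion.
ΔM = M₂ − M₁ = 229.5032 − 212.171 = 17.3322 billion.

R$17.33 billion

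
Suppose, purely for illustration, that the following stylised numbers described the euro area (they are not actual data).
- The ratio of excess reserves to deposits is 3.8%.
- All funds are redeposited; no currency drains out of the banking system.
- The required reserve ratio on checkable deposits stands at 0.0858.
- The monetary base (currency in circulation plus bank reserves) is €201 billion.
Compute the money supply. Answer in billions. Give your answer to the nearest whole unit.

€1624 billion

The money multiplier is m = 1 / (rr + e) = 1 / (0.0858 + 0.038) ≈ 8.0775.
So M = m × MB = 8.0775 × 201 = 1623.5775 billion.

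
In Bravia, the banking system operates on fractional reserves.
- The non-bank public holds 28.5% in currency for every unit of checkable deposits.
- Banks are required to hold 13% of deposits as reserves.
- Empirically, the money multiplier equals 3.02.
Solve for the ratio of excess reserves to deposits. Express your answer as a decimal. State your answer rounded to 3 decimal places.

0.010

Using m = 3.02. Since m = (1 + c)/(c + rr + e), the denominator satisfies c + rr + e = (1 + c)/m = (1 + 0.285) / 3.02 ≈ 0.425497.
With c = 0.285 and rr = 0.13, the ratio of excess reserves to deposits is 0.425497 − 0.285 − 0.13 = 0.010497.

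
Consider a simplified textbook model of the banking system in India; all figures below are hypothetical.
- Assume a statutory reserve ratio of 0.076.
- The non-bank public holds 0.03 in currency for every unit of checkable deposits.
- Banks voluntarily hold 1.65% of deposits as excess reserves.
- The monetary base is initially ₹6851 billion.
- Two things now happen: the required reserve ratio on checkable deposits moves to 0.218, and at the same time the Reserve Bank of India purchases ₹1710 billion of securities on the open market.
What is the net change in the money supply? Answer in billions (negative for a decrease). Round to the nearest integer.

Before: m₁ = (1 + 0.03) / (0.076 + 0.0165 + 0.03) ≈ 8.40816, MB₁ = 6851, so M₁ = 8.40816 × 6851 ≈ 57604.3042 billion.
After: m₂ = (1 + 0.03) / (0.218 + 0.0165 + 0.03) ≈ 3.89414, MB₂ = 6851 + 1710 = 8561, so M₂ = 3.89414 × 8561 ≈ 33337.7325 billion.
ΔM = M₂ − M₁ = 33337.7325 − 57604.3042 = -24266.5717 billion.

-24267 billion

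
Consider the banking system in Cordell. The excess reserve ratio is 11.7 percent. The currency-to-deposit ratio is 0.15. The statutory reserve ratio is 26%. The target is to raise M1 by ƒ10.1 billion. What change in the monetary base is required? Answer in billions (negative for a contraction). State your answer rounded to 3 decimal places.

ƒ4.628 billion

The money multiplier is m = (1 + c) / (rr + e + c) = (1 + 0.15) / (0.26 + 0.117 + 0.15) ≈ 2.182163.
ΔMB = ΔM / m = (+10.1) / 2.182163 ≈ 4.6284 billion.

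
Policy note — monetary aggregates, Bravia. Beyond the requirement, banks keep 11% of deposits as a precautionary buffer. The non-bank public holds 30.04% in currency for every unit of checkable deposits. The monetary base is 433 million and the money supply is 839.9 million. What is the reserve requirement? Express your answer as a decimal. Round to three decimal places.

0.260

Using m = M/MB = 839.9/433 ≈ 1.939723. Since m = (1 + c)/(c + rr + e), the denominator satisfies c + rr + e = (1 + c)/m = (1 + 0.3004) / 1.939723 ≈ 0.670405.
With c = 0.3004 and e = 0.11, the reserve requirement is 0.670405 − 0.3004 − 0.11 = 0.260005.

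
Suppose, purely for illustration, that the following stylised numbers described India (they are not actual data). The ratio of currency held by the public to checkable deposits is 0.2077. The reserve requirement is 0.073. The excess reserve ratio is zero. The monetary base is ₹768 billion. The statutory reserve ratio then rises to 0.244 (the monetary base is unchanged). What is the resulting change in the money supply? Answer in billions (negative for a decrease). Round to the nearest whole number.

-1251 billion

Initially m₁ = (1 + 0.2077) / (0.073 + 0.2077) ≈ 4.3025, so M₁ = 4.3025 × 768 = 3304.32 billion.
After the change m₂ = (1 + 0.2077) / (0.244 + 0.2077) ≈ 2.6737, so M₂ = 2.6737 × 768 = 2053.4016 billion.
ΔM = M₂ − M₁ = 2053.4016 − 3304.32 = -1250.9184 billion.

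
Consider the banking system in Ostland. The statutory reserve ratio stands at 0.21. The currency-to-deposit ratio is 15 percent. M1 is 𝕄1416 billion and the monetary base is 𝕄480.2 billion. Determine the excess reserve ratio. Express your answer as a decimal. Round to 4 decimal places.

Using m = M/MB = 1416/480.2 ≈ 2.948771. Since m = (1 + c)/(c + rr + e), the denominator satisfies c + rr + e = (1 + c)/m = (1 + 0.15) / 2.948771 ≈ 0.389993.
With c = 0.15 and rr = 0.21, the excess reserve ratio is 0.389993 − 0.15 − 0.21 = 0.029993.

0.0300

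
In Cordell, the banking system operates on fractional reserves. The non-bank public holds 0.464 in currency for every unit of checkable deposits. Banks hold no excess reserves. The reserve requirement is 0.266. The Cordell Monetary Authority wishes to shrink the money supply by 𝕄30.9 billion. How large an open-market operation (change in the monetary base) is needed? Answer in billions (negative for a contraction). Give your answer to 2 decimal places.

The money multiplier is m = (1 + c) / (rr + c) = (1 + 0.464) / (0.266 + 0.464) ≈ 2.00548.
ΔMB = ΔM / m = (−30.9) / 2.00548 ≈ -15.4078 billion.

-15.41 billion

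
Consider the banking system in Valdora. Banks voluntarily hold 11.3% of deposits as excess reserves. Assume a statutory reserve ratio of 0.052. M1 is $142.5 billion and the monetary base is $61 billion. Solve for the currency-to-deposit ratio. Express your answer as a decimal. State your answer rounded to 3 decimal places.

Using m = M/MB = 142.5/61 ≈ 2.336066. From m = (1 + c)/(c + rr + e), rearranging gives 1 + c = m·(c + rr + e), so c·(1 − m) = m·(rr + e) − 1.
Hence c = [m·(rr + e) − 1]/(1 − m) = [2.336066 × (0.052 + 0.113) − 1] / (1 − 2.336066) ≈ 0.459969.

0.460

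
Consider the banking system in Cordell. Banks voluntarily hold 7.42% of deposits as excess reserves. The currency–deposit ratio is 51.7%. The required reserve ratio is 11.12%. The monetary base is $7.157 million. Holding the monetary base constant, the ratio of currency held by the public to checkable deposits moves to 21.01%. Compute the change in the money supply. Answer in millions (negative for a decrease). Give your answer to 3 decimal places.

$6.441 million

Initially m₁ = (1 + 0.517) / (0.1112 + 0.0742 + 0.517) ≈ 2.15974, so M₁ = 2.15974 × 7.157 ≈ 15.4573 million.
After the change m₂ = (1 + 0.2101) / (0.1112 + 0.0742 + 0.2101) ≈ 3.05967, so M₂ = 3.05967 × 7.157 ≈ 21.8981 million.
ΔM = M₂ − M₁ = 21.8981 − 15.4573 = 6.4408 million.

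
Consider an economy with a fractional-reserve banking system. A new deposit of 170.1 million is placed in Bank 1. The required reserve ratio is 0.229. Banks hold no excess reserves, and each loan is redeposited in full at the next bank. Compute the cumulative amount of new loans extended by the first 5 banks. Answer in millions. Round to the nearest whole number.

417 million

Bank i lends (1 − rr)^i of the original deposit: Bank 1 lends 170.1·0.7710 = 131.1471, Bank 2 lends 170.1·0.7710² ≈ 101.1144, and so on.
Summing a geometric series: total = 170.1·[0.7710·(1 − 0.7710^5) / (1 − 0.7710)] ≈ 416.6694 million.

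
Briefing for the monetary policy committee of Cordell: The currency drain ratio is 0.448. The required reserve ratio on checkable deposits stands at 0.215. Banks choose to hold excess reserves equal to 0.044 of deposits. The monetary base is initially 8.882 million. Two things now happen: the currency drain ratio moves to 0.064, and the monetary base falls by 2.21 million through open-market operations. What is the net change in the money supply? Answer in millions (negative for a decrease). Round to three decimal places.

3.787 million

Before: m₁ = (1 + 0.448) / (0.215 + 0.044 + 0.448) ≈ 2.04809, MB₁ = 8.882, so M₁ = 2.04809 × 8.882 ≈ 18.1911 million.
After: m₂ = (1 + 0.064) / (0.215 + 0.044 + 0.064) ≈ 3.29412, MB₂ = 8.882 − 2.21 = 6.672, so M₂ = 3.29412 × 6.672 ≈ 21.9784 million.
ΔM = M₂ − M₁ = 21.9784 − 18.1911 = 3.7873 million.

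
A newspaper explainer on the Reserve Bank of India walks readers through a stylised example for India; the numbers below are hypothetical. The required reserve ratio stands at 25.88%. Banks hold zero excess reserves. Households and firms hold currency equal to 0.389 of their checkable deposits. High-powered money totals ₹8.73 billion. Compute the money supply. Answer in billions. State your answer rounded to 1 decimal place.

₹18.7 billion

The money multiplier is m = (1 + c) / (rr + c) = (1 + 0.389) / (0.2588 + 0.389) ≈ 2.1442.
So M = m × MB = 2.1442 × 8.73 ≈ 18.7189 billion.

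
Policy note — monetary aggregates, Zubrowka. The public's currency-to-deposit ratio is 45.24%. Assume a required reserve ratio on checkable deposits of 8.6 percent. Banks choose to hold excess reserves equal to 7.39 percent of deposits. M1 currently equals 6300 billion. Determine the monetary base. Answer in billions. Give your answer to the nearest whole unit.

The money multiplier is m = (1 + c) / (rr + e + c) = (1 + 0.4524) / (0.086 + 0.0739 + 0.4524) ≈ 2.37204.
MB = M / m = 6300 / 2.37204 ≈ 2655.9417 billion.

2656 billion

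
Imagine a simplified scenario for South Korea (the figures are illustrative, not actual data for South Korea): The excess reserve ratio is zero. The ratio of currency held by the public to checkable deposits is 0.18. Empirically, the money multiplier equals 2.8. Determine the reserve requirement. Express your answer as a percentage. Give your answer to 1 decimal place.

Using m = 2.8. Since m = (1 + c)/(c + rr + e), the denominator satisfies c + rr + e = (1 + c)/m = (1 + 0.18) / 2.8 ≈ 0.421429.
With c = 0.18 and e = 0, the reserve requirement is 0.421429 − 0.18 − 0 = 0.241429.

24.1%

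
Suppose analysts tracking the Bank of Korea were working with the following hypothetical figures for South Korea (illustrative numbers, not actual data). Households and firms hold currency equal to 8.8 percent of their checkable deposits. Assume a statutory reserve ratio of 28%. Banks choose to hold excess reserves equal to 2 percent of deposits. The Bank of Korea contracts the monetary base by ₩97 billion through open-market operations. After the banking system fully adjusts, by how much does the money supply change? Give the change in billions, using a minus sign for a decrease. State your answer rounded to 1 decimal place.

-272.0 billion

The money multiplier is m = (1 + c) / (rr + e + c) = (1 + 0.088) / (0.28 + 0.02 + 0.088) ≈ 2.8041.
The sale removes 97 billion of base, so ΔM = m × ΔMB = 2.8041 × (−97) = -271.9977 billion.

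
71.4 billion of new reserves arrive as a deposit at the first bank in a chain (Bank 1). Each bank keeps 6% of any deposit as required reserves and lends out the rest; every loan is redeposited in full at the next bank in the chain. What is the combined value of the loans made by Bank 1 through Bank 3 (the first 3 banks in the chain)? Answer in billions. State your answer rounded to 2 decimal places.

Bank i lends (1 − rr)^i of the original deposit: Bank 1 lends 71.4·0.9400 = 67.1160, Bank 2 lends 71.4·0.9400² ≈ 63.0890, and so on.
Summing a geometric series: total = 71.4·[0.9400·(1 − 0.9400^3) / (1 − 0.9400)] ≈ 189.5087 billion.

189.51 billion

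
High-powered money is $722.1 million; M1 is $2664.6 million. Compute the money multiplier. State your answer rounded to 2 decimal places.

3.69

The money multiplier is m = M / MB = 2664.6 / 722.1 ≈ 3.69007.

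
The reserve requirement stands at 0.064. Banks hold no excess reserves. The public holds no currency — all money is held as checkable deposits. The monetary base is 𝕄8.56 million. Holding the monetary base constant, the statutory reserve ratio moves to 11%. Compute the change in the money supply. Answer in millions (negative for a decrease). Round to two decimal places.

-55.93 million

Initially m₁ = 1 / (0.064) = 15.6250, so M₁ = 15.6250 × 8.56 = 133.75 million.
After the change m₂ = 1 / (0.11) ≈ 9.0909, so M₂ = 9.0909 × 8.56 ≈ 77.8181 million.
ΔM = M₂ − M₁ = 77.8181 − 133.75 = -55.9319 million.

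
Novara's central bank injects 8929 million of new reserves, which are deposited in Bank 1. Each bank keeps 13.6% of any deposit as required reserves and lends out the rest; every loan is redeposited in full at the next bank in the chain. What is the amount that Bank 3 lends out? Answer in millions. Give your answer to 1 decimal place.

Each bank lends a fraction (1 − rr) = 0.8640 of the deposit it receives, so Bank 3 receives 8929·0.8640^2 and lends 8929·0.8640^3 ≈ 5758.9598 million.

5759.0 million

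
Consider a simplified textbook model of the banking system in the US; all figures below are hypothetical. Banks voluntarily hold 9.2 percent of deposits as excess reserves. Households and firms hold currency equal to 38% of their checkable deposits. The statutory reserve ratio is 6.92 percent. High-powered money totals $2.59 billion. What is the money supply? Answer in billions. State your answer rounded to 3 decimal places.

The money multiplier is m = (1 + c) / (rr + e + c) = (1 + 0.38) / (0.0692 + 0.092 + 0.38) ≈ 2.54989.
So M = m × MB = 2.54989 × 2.59 ≈ 6.6042 billion.

$6.604 billion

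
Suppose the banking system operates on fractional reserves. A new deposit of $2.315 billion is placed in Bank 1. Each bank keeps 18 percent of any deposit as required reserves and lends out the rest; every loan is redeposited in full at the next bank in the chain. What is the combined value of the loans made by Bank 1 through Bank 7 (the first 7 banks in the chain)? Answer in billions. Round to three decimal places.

Bank i lends (1 − rr)^i of the original deposit: Bank 1 lends 2.315·0.8200 = 1.8983, Bank 2 lends 2.315·0.8200² ≈ 1.5566, and so on.
Summing a geometric series: total = 2.315·[0.8200·(1 − 0.8200^7) / (1 − 0.8200)] ≈ 7.9171 billion.

$7.917 billion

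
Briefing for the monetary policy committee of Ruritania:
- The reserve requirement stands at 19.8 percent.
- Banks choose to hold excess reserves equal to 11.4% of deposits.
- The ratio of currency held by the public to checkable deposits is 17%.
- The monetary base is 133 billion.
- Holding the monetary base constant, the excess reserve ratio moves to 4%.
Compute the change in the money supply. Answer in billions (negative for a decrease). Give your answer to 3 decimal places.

58.555 billion

Initially m₁ = (1 + 0.17) / (0.198 + 0.114 + 0.17) ≈ 2.4273859, so M₁ = 2.4273859 × 133 ≈ 322.8423 billion.
After the change m₂ = (1 + 0.17) / (0.198 + 0.04 + 0.17) ≈ 2.8676471, so M₂ = 2.8676471 × 133 ≈ 381.3971 billion.
ΔM = M₂ − M₁ = 381.3971 − 322.8423 = 58.5548 billion.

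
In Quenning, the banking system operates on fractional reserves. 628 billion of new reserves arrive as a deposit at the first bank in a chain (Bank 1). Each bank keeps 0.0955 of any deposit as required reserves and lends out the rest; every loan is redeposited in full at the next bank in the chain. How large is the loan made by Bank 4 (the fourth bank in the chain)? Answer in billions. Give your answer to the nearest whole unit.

Each bank lends a fraction (1 − rr) = 0.9045 of the deposit it receives, so Bank 4 receives 628·0.9045^3 and lends 628·0.9045^4 ≈ 420.3334 billion.

420 billion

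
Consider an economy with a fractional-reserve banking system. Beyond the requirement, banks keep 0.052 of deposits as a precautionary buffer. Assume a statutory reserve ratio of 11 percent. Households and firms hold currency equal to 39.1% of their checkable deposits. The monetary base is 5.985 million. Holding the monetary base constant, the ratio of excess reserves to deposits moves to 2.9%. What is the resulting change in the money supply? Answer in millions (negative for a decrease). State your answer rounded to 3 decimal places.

Initially m₁ = (1 + 0.391) / (0.11 + 0.052 + 0.391) ≈ 2.51537, so M₁ = 2.51537 × 5.985 ≈ 15.0545 million.
After the change m₂ = (1 + 0.391) / (0.11 + 0.029 + 0.391) ≈ 2.62453, so M₂ = 2.62453 × 5.985 ≈ 15.7078 million.
ΔM = M₂ − M₁ = 15.7078 − 15.0545 = 0.6533 million.

0.653 million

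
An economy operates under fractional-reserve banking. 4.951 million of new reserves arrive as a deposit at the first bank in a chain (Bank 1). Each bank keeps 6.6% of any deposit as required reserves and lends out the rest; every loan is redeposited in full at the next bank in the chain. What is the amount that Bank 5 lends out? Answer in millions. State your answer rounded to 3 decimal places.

Each bank lends a fraction (1 − rr) = 0.9340 of the deposit it receives, so Bank 5 receives 4.951·0.9340^4 and lends 4.951·0.9340^5 ≈ 3.5191 million.

3.519 million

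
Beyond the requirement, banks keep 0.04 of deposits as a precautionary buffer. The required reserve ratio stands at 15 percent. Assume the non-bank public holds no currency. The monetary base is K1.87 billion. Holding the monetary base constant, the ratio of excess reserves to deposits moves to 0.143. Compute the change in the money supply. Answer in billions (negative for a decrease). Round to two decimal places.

Initially m₁ = 1 / (0.15 + 0.04) ≈ 5.2632, so M₁ = 5.2632 × 1.87 ≈ 9.8422 billion.
After the change m₂ = 1 / (0.15 + 0.143) ≈ 3.4130, so M₂ = 3.4130 × 1.87 ≈ 6.3823 billion.
ΔM = M₂ − M₁ = 6.3823 − 9.8422 = -3.4599 billion.

-3.46 billion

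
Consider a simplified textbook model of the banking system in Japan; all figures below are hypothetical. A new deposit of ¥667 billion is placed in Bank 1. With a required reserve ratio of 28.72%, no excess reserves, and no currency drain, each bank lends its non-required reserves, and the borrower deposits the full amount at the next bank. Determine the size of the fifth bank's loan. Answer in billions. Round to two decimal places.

¥122.73 billion

Each bank lends a fraction (1 − rr) = 0.7128 of the deposit it receives, so Bank 5 receives 667·0.7128^4 and lends 667·0.7128^5 ≈ 122.7338 billion.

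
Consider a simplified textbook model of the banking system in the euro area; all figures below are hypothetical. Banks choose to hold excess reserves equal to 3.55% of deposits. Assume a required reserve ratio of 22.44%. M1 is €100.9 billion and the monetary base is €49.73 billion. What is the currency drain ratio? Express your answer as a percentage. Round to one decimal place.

Using m = M/MB = 100.9/49.73 ≈ 2.028956. From m = (1 + c)/(c + rr + e), rearranging gives 1 + c = m·(c + rr + e), so c·(1 − m) = m·(rr + e) − 1.
Hence c = [m·(rr + e) − 1]/(1 − m) = [2.028956 × (0.2244 + 0.0355) − 1] / (1 − 2.028956) ≈ 0.459373.

45.9%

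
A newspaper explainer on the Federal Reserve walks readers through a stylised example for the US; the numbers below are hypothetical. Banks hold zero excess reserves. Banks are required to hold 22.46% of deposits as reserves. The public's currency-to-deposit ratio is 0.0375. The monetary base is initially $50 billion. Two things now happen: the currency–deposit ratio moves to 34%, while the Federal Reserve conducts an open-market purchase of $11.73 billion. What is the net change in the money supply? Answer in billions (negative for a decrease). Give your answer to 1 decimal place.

-51.4 billion

Before: m₁ = (1 + 0.0375) / (0.2246 + 0.0375) ≈ 3.9584, MB₁ = 50, so M₁ = 3.9584 × 50 = 197.92 billion.
After: m₂ = (1 + 0.34) / (0.2246 + 0.34) ≈ 2.3734, MB₂ = 50 + 11.73 = 61.73, so M₂ = 2.3734 × 61.73 ≈ 146.51 billion.
ΔM = M₂ − M₁ = 146.51 − 197.92 = -51.41 billion.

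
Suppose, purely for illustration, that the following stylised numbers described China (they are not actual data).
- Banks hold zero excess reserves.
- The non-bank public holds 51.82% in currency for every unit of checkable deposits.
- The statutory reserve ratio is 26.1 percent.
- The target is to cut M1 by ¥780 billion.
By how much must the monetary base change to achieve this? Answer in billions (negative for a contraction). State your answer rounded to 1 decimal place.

-400.3 billion

The money multiplier is m = (1 + c) / (rr + c) = (1 + 0.5182) / (0.261 + 0.5182) ≈ 1.94841.
ΔMB = ΔM / m = (−780) / 1.94841 ≈ -400.3264 billion.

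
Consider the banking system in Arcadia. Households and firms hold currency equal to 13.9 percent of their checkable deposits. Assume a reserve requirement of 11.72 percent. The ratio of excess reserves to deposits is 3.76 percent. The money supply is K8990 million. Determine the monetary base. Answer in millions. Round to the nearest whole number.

K2319 million

The money multiplier is m = (1 + c) / (rr + e + c) = (1 + 0.139) / (0.1172 + 0.0376 + 0.139) ≈ 3.87679.
MB = M / m = 8990 / 3.87679 ≈ 2318.9288 million.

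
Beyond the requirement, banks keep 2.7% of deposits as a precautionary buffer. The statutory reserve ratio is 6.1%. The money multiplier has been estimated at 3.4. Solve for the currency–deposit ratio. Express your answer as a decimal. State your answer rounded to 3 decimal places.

Using m = 3.4. From m = (1 + c)/(c + rr + e), rearranging gives 1 + c = m·(c + rr + e), so c·(1 − m) = m·(rr + e) − 1.
Hence c = [m·(rr + e) − 1]/(1 − m) = [3.4 × (0.061 + 0.027) − 1] / (1 − 3.4) = 0.292000.

0.292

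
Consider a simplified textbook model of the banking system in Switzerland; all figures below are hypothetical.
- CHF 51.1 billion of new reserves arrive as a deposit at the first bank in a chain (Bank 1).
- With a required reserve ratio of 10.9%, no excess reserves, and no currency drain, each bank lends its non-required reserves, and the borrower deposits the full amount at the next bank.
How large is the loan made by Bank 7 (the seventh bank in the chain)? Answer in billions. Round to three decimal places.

CHF 22.781 billion

Each bank lends a fraction (1 − rr) = 0.8910 of the deposit it receives, so Bank 7 receives 51.1·0.8910^6 and lends 51.1·0.8910^7 ≈ 22.7806 billion.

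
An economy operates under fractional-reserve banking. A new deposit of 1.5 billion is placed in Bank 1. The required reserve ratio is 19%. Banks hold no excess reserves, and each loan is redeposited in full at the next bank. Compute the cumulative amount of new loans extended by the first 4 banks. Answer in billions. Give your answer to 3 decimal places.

Bank i lends (1 − rr)^i of the original deposit: Bank 1 lends 1.5·0.8100 = 1.2150, Bank 2 lends 1.5·0.8100² ≈ 0.9842, and so on.
Summing a geometric series: total = 1.5·[0.8100·(1 − 0.8100^4) / (1 − 0.8100)] ≈ 3.6420 billion.

3.642 billion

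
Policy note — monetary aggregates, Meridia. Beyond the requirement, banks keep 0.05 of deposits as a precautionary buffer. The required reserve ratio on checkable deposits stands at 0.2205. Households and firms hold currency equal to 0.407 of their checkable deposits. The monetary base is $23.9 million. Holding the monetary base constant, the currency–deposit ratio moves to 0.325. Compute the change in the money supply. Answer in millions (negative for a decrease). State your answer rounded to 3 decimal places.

Initially m₁ = (1 + 0.407) / (0.2205 + 0.05 + 0.407) ≈ 2.076753, so M₁ = 2.076753 × 23.9 ≈ 49.6344 million.
After the change m₂ = (1 + 0.325) / (0.2205 + 0.05 + 0.325) ≈ 2.225021, so M₂ = 2.225021 × 23.9 ≈ 53.178 million.
ΔM = M₂ − M₁ = 53.178 − 49.6344 = 3.5436 million.

$3.544 million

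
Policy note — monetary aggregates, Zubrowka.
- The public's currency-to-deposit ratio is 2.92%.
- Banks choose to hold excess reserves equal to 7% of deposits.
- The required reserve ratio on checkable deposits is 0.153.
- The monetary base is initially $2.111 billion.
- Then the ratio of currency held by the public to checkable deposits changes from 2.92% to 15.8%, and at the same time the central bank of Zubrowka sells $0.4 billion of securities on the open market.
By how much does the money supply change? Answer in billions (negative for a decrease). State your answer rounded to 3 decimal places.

-3.414 billion

Before: m₁ = (1 + 0.0292) / (0.153 + 0.07 + 0.0292) ≈ 4.08089, MB₁ = 2.111, so M₁ = 4.08089 × 2.111 ≈ 8.6148 billion.
After: m₂ = (1 + 0.158) / (0.153 + 0.07 + 0.158) ≈ 3.03937, MB₂ = 2.111 − 0.4 = 1.711, so M₂ = 3.03937 × 1.711 ≈ 5.2004 billion.
ΔM = M₂ − M₁ = 5.2004 − 8.6148 = -3.4144 billion.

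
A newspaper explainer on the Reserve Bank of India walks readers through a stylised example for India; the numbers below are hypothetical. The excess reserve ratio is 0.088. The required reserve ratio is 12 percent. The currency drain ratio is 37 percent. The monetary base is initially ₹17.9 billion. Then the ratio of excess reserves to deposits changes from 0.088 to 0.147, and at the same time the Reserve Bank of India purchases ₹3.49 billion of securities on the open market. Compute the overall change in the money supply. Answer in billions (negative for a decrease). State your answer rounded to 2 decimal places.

Before: m₁ = (1 + 0.37) / (0.12 + 0.088 + 0.37) ≈ 2.37024, MB₁ = 17.9, so M₁ = 2.37024 × 17.9 ≈ 42.4273 billion.
After: m₂ = (1 + 0.37) / (0.12 + 0.147 + 0.37) ≈ 2.15071, MB₂ = 17.9 + 3.49 = 21.39, so M₂ = 2.15071 × 21.39 ≈ 46.0037 billion.
ΔM = M₂ − M₁ = 46.0037 − 42.4273 = 3.5764 billion.

₹3.58 billion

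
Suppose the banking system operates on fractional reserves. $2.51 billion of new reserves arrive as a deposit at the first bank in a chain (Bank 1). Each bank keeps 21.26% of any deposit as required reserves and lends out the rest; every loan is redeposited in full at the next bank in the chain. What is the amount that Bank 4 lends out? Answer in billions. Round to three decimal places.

Each bank lends a fraction (1 − rr) = 0.7874 of the deposit it receives, so Bank 4 receives 2.51·0.7874^3 and lends 2.51·0.7874^4 ≈ 0.9648 billion.

$0.965 billion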